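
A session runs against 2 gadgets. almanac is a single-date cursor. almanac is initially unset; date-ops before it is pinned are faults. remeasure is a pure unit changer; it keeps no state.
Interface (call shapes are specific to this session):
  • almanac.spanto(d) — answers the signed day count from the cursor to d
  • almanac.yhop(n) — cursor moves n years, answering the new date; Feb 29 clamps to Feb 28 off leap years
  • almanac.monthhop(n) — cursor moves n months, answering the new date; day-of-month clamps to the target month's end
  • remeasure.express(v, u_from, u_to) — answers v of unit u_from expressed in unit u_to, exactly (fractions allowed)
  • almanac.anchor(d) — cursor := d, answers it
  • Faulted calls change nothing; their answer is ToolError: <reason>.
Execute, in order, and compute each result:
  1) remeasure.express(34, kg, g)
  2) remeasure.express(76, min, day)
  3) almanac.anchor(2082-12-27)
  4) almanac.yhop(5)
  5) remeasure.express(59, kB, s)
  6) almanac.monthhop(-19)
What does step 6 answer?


>> remeasure.express(v='34', u_from='kg', u_to='g')
<< 34000
>> remeasure.express(v='76', u_from='min', u_to='day')
<< 19/360
>> almanac.anchor(d='2082-12-27')
<< 2082-12-27
>> almanac.yhop(n='5')
<< 2087-12-27
>> remeasure.express(v='59', u_from='kB', u_to='s')
<< ToolError: incompatible units
>> almanac.monthhop(n='-19')
<< 2086-05-27

Answer: 2086-05-27


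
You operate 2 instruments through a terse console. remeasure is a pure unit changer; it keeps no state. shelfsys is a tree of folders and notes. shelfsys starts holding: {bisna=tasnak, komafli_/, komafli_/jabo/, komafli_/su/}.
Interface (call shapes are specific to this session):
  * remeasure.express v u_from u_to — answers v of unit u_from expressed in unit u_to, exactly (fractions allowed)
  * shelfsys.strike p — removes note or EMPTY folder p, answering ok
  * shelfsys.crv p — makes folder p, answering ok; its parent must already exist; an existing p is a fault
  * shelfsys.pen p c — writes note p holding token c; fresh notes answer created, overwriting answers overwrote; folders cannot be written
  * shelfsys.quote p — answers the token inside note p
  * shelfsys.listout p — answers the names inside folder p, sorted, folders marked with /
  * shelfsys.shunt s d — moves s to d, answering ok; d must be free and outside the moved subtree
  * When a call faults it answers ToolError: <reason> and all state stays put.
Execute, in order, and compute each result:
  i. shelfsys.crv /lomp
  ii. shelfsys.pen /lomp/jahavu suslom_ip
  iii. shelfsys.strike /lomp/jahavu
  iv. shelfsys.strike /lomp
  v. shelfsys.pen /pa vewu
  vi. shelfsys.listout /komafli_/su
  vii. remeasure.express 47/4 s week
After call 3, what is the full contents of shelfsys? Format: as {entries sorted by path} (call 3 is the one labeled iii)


Answer: {bisna=tasnak, komafli_/, komafli_/jabo/, komafli_/su/, lomp/}

Derivation:
→ shelfsys.crv(p: /lomp)
← ok
→ shelfsys.pen(p: /lomp/jahavu, c: suslom_ip)
← created
→ shelfsys.strike(p: /lomp/jahavu)
← ok
→ shelfsys.strike(p: /lomp)
← ok
→ shelfsys.pen(p: /pa, c: vewu)
← created
→ shelfsys.listout(p: /komafli_/su)
← []
→ remeasure.express(v: 47/4, u_from: s, u_to: week)
← 47/2419200


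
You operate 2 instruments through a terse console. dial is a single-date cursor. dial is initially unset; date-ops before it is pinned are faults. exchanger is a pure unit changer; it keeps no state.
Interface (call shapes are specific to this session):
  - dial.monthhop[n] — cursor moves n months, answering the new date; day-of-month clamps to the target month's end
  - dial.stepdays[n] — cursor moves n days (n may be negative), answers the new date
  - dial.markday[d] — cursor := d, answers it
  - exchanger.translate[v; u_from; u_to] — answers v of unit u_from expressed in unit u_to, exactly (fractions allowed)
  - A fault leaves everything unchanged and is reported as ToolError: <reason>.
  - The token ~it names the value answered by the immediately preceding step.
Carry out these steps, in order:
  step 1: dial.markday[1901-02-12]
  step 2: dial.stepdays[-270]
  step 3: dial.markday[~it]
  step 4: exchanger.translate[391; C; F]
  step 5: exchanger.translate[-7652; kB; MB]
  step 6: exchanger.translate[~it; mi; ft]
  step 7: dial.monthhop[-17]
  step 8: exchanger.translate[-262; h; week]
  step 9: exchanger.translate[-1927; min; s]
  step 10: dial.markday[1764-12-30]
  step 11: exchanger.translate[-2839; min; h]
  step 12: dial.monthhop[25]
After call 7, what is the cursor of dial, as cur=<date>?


-> dial.markday(1901-02-12)
<- 1901-02-12
-> dial.stepdays(-270)
<- 1900-05-18
-> dial.markday(~it)
<- 1900-05-18
-> exchanger.translate(391, C, F)
<- 3679/5
-> exchanger.translate(-7652, kB, MB)
<- -1913/250
-> exchanger.translate(~it, mi, ft)
<- -1010064/25
-> dial.monthhop(-17)
<- 1898-12-18
-> exchanger.translate(-262, h, week)
<- -131/84
-> exchanger.translate(-1927, min, s)
<- -115620
-> dial.markday(1764-12-30)
<- 1764-12-30
-> exchanger.translate(-2839, min, h)
<- -2839/60
-> dial.monthhop(25)
<- 1767-01-30

Answer: cur=1898-12-18


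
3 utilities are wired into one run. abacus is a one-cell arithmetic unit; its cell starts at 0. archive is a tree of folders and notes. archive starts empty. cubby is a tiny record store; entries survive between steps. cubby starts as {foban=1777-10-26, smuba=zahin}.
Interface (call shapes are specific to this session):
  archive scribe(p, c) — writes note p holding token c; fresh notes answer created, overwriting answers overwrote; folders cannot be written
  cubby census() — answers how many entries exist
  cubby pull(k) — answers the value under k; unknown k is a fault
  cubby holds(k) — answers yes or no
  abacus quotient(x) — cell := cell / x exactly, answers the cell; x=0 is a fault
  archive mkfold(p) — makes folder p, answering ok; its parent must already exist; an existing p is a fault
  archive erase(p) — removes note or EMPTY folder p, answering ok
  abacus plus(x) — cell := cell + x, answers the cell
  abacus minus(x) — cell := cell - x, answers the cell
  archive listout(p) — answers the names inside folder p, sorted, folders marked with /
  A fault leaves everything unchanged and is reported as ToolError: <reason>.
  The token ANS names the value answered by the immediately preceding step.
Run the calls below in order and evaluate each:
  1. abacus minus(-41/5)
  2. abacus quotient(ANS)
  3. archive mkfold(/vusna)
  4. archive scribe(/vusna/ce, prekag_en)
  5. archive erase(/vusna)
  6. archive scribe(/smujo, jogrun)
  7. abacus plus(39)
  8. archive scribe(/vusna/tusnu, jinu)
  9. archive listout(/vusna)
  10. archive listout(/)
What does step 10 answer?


~$ abacus minus -41/5
:: 41/5
~$ abacus quotient ANS
:: 1
~$ archive mkfold /vusna
:: ok
~$ archive scribe /vusna/ce prekag_en
:: created
~$ archive erase /vusna
:: ToolError: not empty
~$ archive scribe /smujo jogrun
:: created
~$ abacus plus 39
:: 40
~$ archive scribe /vusna/tusnu jinu
:: created
~$ archive listout /vusna
:: [ce, tusnu]
~$ archive listout /
:: [smujo, vusna/]

Answer: [smujo, vusna/]


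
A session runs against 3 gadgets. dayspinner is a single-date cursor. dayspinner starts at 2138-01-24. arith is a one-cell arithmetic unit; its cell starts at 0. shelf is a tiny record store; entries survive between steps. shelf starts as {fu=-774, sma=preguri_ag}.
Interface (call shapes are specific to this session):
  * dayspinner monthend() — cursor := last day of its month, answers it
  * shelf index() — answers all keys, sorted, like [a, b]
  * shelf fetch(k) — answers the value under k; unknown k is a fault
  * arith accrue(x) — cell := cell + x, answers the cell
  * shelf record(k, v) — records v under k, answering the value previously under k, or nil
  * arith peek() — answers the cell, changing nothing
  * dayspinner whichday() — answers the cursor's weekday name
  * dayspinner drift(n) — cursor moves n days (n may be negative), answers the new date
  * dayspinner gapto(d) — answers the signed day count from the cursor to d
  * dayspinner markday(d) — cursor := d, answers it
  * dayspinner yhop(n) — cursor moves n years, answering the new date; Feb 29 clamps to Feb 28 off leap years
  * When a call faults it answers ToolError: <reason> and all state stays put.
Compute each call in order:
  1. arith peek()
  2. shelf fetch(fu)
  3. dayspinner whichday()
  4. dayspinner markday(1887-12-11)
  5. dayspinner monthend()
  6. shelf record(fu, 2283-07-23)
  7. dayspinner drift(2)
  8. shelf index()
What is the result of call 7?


Answer: 1888-01-02

Derivation:
$ arith peek
[out] 0
$ shelf fetch k='fu'
[out] -774
$ dayspinner whichday
[out] Friday
$ dayspinner markday d='1887-12-11'
[out] 1887-12-11
$ dayspinner monthend
[out] 1887-12-31
$ shelf record k='fu' v='2283-07-23'
[out] -774
$ dayspinner drift n='2'
[out] 1888-01-02
$ shelf index
[out] [fu, sma]


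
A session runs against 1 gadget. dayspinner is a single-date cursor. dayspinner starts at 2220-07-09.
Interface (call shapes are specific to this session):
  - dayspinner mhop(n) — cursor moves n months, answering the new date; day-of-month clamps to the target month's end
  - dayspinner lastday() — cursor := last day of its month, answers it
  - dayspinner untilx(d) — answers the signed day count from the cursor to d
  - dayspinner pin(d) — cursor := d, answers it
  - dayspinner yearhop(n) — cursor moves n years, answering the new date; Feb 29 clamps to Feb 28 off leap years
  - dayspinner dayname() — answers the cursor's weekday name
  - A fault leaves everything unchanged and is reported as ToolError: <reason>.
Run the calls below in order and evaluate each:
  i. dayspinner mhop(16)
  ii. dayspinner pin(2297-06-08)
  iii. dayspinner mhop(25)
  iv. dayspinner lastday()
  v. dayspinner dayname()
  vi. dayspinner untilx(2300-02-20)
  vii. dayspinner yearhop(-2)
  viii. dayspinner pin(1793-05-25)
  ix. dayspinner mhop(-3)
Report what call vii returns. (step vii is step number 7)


Answer: 2297-07-31

Derivation:
Using dayspinner mhop using n→16, → 2221-11-09.
Using dayspinner pin using d→2297-06-08, yielding 2297-06-08.
Now I run dayspinner mhop using n→25, — result: 2299-07-08.
I try dayspinner lastday(), → 2299-07-31.
Using dayspinner dayname(), giving Monday.
Invoking dayspinner untilx using d→2300-02-20: 204.
Invoking dayspinner yearhop using n→-2, — result: 2297-07-31.
I call dayspinner pin using d→1793-05-25, yielding 1793-05-25.
I try dayspinner mhop using n→-3, giving 1793-02-25.


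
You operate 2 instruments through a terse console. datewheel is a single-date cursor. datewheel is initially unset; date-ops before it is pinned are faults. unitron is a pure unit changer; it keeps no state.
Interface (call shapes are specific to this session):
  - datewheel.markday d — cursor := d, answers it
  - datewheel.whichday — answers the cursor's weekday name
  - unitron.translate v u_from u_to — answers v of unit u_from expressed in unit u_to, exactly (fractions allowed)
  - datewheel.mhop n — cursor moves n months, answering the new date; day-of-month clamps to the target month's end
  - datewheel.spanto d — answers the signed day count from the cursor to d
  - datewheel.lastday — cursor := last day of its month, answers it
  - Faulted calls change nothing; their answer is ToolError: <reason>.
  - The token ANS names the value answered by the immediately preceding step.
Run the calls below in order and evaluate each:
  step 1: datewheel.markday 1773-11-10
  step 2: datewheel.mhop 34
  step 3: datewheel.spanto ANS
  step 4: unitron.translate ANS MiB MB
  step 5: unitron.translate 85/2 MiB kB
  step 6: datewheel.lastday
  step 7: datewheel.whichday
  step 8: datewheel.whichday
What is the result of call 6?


Answer: 1776-09-30

Derivation:
CALL datewheel.markday[d→1773-11-10]
RET  1773-11-10
CALL datewheel.mhop[n→34]
RET  1776-09-10
CALL datewheel.spanto[d→ANS]
RET  0
CALL unitron.translate[v→ANS; u_from→MiB; u_to→MB]
RET  0
CALL unitron.translate[v→85/2; u_from→MiB; u_to→kB]
RET  1114112/25
CALL datewheel.lastday[]
RET  1776-09-30
CALL datewheel.whichday[]
RET  Monday
CALL datewheel.whichday[]
RET  Monday


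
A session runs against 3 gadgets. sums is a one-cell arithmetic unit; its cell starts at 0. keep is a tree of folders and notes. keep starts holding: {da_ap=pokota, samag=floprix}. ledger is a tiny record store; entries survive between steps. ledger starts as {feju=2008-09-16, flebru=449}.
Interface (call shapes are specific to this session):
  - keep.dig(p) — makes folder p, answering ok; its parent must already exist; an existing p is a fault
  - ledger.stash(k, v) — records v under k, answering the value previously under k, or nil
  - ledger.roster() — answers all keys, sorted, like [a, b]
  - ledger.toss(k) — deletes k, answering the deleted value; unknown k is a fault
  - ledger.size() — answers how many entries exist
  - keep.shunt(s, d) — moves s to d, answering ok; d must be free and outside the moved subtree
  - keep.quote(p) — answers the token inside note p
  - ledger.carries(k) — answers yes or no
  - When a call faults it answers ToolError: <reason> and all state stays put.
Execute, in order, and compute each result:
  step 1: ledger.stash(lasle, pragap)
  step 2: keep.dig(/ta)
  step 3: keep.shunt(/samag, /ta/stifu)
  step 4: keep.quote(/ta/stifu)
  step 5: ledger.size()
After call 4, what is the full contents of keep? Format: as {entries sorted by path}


Then ledger.stash(k=lasle, v=pragap): nil.
I use keep.dig(p=/ta), and observe ok.
I use keep.shunt(s=/samag, d=/ta/stifu), and observe ok.
Next I call keep.quote(p=/ta/stifu), and see floprix.
I run ledger.size, which returns 3.

Answer: {da_ap=pokota, ta/, ta/stifu=floprix}


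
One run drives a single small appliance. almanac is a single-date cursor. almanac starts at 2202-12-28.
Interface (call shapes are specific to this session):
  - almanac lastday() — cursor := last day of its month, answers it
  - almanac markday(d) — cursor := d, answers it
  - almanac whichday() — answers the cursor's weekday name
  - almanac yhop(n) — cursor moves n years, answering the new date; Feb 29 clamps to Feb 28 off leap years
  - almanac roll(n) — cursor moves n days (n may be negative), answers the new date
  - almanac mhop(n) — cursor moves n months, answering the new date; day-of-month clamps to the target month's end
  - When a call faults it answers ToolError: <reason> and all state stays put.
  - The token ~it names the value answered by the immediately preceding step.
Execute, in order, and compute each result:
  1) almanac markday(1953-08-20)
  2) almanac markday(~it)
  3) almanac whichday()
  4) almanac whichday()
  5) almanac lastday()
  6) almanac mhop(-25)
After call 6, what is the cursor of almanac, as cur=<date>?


I invoke almanac markday(d: 1953-08-20), yielding 1953-08-20.
I invoke almanac markday(d: ~it): 1953-08-20.
I invoke almanac whichday, giving Thursday.
Calling almanac whichday, and observe Thursday.
Using almanac lastday, and observe 1953-08-31.
Now I run almanac mhop(n: -25), giving 1951-07-31.

Answer: cur=1951-07-31


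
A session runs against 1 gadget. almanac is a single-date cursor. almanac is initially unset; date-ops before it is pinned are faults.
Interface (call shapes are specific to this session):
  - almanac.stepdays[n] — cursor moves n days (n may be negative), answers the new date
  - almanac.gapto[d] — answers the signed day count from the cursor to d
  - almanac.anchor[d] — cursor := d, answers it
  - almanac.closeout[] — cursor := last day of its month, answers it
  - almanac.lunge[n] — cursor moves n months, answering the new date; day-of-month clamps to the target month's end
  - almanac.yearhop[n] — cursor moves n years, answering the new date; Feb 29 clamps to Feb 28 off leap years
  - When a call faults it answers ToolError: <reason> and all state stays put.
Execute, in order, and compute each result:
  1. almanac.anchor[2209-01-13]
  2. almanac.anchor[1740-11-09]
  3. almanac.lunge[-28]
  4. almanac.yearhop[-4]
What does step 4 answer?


Answer: 1734-07-09

Derivation:
! anchor(d→2209-01-13) ~> 2209-01-13
! anchor(d→1740-11-09) ~> 1740-11-09
! lunge(n→-28) ~> 1738-07-09
! yearhop(n→-4) ~> 1734-07-09


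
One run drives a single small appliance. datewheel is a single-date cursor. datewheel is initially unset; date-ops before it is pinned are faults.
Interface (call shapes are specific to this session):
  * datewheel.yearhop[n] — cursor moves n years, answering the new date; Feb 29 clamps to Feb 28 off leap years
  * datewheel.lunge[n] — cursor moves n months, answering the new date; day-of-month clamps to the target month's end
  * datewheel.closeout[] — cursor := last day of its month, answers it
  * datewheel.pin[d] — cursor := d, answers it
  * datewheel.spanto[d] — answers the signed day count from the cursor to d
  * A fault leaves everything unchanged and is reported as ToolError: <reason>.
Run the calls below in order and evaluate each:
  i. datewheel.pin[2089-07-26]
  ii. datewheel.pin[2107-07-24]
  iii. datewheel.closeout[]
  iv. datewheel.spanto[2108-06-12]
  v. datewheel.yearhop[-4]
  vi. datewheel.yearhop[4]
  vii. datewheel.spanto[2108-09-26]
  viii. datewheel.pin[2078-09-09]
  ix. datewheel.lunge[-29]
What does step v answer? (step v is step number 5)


% pin(d='2089-07-26') => 2089-07-26
% pin(d='2107-07-24') => 2107-07-24
% closeout() => 2107-07-31
% spanto(d='2108-06-12') => 317
% yearhop(n='-4') => 2103-07-31
% yearhop(n='4') => 2107-07-31
% spanto(d='2108-09-26') => 423
% pin(d='2078-09-09') => 2078-09-09
% lunge(n='-29') => 2076-04-09

Answer: 2103-07-31


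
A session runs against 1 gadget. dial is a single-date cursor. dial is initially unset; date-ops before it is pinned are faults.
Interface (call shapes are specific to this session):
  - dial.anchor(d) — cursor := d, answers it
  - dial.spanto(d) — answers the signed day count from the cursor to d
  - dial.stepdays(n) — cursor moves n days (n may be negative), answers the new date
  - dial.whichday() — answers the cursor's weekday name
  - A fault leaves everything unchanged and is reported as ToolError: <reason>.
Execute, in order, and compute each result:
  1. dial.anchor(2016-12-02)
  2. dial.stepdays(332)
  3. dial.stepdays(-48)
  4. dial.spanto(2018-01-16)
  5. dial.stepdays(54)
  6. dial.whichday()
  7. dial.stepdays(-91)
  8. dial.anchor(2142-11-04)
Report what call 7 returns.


Answer: 2017-08-06

Derivation:
>>> dial.anchor d→2016-12-02
:: 2016-12-02
>>> dial.stepdays n→332
:: 2017-10-30
>>> dial.stepdays n→-48
:: 2017-09-12
>>> dial.spanto d→2018-01-16
:: 126
>>> dial.stepdays n→54
:: 2017-11-05
>>> dial.whichday
:: Sunday
>>> dial.stepdays n→-91
:: 2017-08-06
>>> dial.anchor d→2142-11-04
:: 2142-11-04


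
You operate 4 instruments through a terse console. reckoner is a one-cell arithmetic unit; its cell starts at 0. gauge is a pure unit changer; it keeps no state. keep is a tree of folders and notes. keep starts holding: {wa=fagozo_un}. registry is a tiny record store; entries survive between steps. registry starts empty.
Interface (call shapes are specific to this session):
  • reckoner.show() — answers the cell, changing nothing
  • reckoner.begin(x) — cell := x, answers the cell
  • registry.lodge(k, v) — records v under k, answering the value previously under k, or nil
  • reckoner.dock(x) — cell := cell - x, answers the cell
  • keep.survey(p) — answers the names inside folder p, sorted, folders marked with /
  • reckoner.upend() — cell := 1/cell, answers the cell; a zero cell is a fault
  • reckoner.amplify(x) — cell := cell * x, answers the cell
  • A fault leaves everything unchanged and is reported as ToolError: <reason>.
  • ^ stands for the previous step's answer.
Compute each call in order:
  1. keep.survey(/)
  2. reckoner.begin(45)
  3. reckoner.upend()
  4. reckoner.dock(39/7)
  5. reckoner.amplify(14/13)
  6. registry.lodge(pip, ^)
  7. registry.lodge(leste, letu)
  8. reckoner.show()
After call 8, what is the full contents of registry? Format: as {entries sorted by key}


Answer: {leste=letu, pip=-3496/585}

Derivation:
→ keep.survey(p→/)
← [wa]
→ reckoner.begin(x→45)
← 45
→ reckoner.upend()
← 1/45
→ reckoner.dock(x→39/7)
← -1748/315
→ reckoner.amplify(x→14/13)
← -3496/585
→ registry.lodge(k→pip, v→^)
← nil
→ registry.lodge(k→leste, v→letu)
← nil
→ reckoner.show()
← -3496/585


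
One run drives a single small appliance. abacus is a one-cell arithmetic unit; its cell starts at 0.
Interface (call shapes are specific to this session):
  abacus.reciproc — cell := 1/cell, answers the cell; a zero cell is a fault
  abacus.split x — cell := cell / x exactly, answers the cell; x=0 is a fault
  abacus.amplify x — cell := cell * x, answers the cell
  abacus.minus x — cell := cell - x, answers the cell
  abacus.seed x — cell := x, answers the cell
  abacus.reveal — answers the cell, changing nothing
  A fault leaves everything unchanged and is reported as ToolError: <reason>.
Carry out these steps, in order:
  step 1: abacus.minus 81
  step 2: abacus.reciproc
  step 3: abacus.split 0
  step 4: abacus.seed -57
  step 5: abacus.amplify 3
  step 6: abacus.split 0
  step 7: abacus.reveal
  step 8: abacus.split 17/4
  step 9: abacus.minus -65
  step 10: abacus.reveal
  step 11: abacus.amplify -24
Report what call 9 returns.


Answer: 421/17

Derivation:
% abacus.minus x='81'
:: -81
% abacus.reciproc
:: -1/81
% abacus.split x='0'
:: ToolError: division by zero
% abacus.seed x='-57'
:: -57
% abacus.amplify x='3'
:: -171
% abacus.split x='0'
:: ToolError: division by zero
% abacus.reveal
:: -171
% abacus.split x='17/4'
:: -684/17
% abacus.minus x='-65'
:: 421/17
% abacus.reveal
:: 421/17
% abacus.amplify x='-24'
:: -10104/17


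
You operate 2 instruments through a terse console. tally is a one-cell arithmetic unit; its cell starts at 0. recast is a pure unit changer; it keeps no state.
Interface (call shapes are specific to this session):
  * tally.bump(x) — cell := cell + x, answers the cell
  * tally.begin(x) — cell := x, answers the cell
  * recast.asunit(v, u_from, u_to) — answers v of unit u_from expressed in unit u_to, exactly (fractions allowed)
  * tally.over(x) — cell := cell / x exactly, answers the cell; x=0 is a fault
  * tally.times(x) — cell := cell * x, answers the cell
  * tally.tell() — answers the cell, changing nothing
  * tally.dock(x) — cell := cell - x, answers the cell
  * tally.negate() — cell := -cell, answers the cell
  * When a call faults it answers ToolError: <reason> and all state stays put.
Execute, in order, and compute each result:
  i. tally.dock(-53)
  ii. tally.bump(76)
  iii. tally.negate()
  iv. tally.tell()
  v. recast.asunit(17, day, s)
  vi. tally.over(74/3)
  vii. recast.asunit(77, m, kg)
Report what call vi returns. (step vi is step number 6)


Answer: -387/74

Derivation:
# tally.dock(x='-53') ~> 53
# tally.bump(x='76') ~> 129
# tally.negate() ~> -129
# tally.tell() ~> -129
# recast.asunit(v='17', u_from='day', u_to='s') ~> 1468800
# tally.over(x='74/3') ~> -387/74
# recast.asunit(v='77', u_from='m', u_to='kg') ~> ToolError: incompatible units


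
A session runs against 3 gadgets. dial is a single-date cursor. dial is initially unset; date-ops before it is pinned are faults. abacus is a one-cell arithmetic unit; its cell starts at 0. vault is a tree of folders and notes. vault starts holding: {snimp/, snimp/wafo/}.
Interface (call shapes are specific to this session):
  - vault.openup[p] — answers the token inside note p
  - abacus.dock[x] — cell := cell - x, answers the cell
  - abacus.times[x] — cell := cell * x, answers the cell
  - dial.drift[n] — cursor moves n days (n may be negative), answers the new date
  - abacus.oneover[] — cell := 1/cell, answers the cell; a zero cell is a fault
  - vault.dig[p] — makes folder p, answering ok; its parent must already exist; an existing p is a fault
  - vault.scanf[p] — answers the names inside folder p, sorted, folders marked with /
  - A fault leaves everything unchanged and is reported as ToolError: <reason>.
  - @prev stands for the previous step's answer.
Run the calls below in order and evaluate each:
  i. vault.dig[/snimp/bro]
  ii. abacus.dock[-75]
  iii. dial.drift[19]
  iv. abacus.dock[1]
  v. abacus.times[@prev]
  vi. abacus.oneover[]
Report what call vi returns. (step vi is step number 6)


~$ dig p→/snimp/bro
:: ok
~$ dock x→-75
:: 75
~$ drift n→19
:: ToolError: no date set
~$ dock x→1
:: 74
~$ times x→@prev
:: 5476
~$ oneover
:: 1/5476

Answer: 1/5476


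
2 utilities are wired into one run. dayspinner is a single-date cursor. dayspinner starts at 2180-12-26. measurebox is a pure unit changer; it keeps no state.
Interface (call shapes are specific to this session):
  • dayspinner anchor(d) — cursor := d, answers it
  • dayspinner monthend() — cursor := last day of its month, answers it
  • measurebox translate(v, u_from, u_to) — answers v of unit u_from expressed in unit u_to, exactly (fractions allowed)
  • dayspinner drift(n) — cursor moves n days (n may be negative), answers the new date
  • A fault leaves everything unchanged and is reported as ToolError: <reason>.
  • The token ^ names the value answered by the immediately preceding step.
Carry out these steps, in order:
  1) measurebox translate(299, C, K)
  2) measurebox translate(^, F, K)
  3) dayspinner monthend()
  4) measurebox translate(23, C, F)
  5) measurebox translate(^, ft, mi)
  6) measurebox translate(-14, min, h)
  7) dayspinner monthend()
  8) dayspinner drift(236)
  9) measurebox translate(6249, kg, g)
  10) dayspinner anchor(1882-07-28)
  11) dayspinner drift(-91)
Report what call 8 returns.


I call measurebox translate passing v→299, u_from→C, u_to→K, and observe 11443/20.
I invoke measurebox translate passing v→^, u_from→F, u_to→K, giving 17197/30.
Now I run dayspinner monthend, giving 2180-12-31.
Next I call measurebox translate passing v→23, u_from→C, u_to→F, → 367/5.
I try measurebox translate passing v→^, u_from→ft, u_to→mi, yielding 367/26400.
Calling measurebox translate passing v→-14, u_from→min, u_to→h, yielding -7/30.
I use dayspinner monthend(), which returns 2180-12-31.
Invoking dayspinner drift passing n→236, which returns 2181-08-24.
I try measurebox translate passing v→6249, u_from→kg, u_to→g, and observe 6249000.
Calling dayspinner anchor passing d→1882-07-28, and see 1882-07-28.
Calling dayspinner drift passing n→-91, and get 1882-04-28.

Answer: 2181-08-24


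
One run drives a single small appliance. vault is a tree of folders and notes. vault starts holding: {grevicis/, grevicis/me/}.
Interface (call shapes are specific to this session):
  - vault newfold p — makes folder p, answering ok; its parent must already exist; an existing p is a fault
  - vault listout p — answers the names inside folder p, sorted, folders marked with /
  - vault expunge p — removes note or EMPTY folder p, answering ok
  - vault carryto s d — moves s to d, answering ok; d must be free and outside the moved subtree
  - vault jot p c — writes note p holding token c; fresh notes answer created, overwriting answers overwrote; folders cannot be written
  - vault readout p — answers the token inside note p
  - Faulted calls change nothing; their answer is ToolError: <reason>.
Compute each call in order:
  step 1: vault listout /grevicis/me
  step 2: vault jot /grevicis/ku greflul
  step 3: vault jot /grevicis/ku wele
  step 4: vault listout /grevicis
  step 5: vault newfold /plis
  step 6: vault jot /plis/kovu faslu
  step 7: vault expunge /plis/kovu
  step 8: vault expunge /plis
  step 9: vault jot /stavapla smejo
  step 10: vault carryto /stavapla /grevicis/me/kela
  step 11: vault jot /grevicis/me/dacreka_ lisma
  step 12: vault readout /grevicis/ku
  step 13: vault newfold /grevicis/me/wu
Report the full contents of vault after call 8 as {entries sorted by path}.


Using vault listout on p='/grevicis/me', → [].
I call vault jot on p='/grevicis/ku', c='greflul', yielding created.
Now I run vault jot on p='/grevicis/ku', c='wele', which returns overwrote.
Next I call vault listout on p='/grevicis', and get [ku, me/].
I call vault newfold on p='/plis', → ok.
I run vault jot on p='/plis/kovu', c='faslu', and get created.
Using vault expunge on p='/plis/kovu', yielding ok.
Using vault expunge on p='/plis': ok.
Calling vault jot on p='/stavapla', c='smejo', yielding created.
I run vault carryto on s='/stavapla', d='/grevicis/me/kela', which returns ok.
Invoking vault jot on p='/grevicis/me/dacreka_', c='lisma', — result: created.
I try vault readout on p='/grevicis/ku', and see wele.
I call vault newfold on p='/grevicis/me/wu', and see ok.

Answer: {grevicis/, grevicis/ku=wele, grevicis/me/}


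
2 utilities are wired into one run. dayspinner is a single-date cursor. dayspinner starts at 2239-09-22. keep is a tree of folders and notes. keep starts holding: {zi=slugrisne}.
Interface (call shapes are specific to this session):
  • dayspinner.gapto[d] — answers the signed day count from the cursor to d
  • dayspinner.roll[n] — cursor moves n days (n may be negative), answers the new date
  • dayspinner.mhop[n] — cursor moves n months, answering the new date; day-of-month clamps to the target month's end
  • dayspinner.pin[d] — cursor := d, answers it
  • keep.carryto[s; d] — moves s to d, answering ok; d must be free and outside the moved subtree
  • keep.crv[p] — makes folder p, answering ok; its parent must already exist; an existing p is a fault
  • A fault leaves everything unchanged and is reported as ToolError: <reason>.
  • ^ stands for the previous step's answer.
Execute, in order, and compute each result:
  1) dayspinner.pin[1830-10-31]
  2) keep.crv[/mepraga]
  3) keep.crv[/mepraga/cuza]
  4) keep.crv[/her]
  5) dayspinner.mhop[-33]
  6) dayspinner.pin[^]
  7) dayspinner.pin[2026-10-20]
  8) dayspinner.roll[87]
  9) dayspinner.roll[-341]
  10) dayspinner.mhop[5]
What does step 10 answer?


>>> dayspinner.pin d→1830-10-31
= 1830-10-31
>>> keep.crv p→/mepraga
= ok
>>> keep.crv p→/mepraga/cuza
= ok
>>> keep.crv p→/her
= ok
>>> dayspinner.mhop n→-33
= 1828-01-31
>>> dayspinner.pin d→^
= 1828-01-31
>>> dayspinner.pin d→2026-10-20
= 2026-10-20
>>> dayspinner.roll n→87
= 2027-01-15
>>> dayspinner.roll n→-341
= 2026-02-08
>>> dayspinner.mhop n→5
= 2026-07-08

Answer: 2026-07-08


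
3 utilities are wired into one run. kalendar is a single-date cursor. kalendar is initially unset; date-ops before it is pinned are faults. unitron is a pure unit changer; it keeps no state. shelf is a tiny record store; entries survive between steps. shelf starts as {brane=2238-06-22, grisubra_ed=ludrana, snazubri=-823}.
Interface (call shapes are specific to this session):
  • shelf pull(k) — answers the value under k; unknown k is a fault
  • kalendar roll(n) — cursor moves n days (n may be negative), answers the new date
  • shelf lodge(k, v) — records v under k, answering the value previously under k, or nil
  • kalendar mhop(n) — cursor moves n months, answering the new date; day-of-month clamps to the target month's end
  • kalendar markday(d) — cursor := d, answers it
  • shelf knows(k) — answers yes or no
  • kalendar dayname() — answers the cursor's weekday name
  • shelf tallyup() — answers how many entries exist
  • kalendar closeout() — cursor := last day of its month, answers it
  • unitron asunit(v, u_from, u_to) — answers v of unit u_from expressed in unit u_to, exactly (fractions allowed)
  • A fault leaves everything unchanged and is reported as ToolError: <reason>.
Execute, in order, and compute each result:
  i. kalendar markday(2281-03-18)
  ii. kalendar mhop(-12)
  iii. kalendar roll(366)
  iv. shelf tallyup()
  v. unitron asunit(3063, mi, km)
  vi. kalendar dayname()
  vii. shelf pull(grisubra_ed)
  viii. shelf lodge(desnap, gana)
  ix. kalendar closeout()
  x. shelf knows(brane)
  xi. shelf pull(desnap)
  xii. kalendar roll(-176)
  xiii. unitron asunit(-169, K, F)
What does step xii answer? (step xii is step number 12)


Next I call kalendar markday passing d→2281-03-18, → 2281-03-18.
I invoke kalendar mhop passing n→-12, giving 2280-03-18.
Using kalendar roll passing n→366, and get 2281-03-19.
Invoking shelf tallyup(), giving 3.
Invoking unitron asunit passing v→3063, u_from→mi, u_to→km, → 77022198/15625.
Then kalendar dayname, and observe Saturday.
I call shelf pull passing k→grisubra_ed: ludrana.
I run shelf lodge passing k→desnap, v→gana, and get nil.
I try kalendar closeout, giving 2281-03-31.
Next I call shelf knows passing k→brane, — result: yes.
I run shelf pull passing k→desnap, and get gana.
Calling kalendar roll passing n→-176: 2280-10-06.
Then unitron asunit passing v→-169, u_from→K, u_to→F, → -76387/100.

Answer: 2280-10-06


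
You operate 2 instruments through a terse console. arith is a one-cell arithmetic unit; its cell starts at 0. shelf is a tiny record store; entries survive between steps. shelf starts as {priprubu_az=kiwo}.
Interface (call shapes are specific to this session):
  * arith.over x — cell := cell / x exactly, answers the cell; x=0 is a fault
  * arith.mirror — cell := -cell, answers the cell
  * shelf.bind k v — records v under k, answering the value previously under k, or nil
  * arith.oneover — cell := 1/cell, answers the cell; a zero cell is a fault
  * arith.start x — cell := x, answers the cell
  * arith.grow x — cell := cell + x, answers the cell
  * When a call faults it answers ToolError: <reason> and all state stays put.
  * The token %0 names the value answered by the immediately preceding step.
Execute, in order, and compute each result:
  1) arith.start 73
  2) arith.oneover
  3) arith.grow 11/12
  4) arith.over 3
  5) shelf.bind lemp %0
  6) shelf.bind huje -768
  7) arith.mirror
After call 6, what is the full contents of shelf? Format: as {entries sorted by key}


~$ arith.start x='73'
= 73
~$ arith.oneover
= 1/73
~$ arith.grow x='11/12'
= 815/876
~$ arith.over x='3'
= 815/2628
~$ shelf.bind k='lemp' v='%0'
= nil
~$ shelf.bind k='huje' v='-768'
= nil
~$ arith.mirror
= -815/2628

Answer: {huje=-768, lemp=815/2628, priprubu_az=kiwo}


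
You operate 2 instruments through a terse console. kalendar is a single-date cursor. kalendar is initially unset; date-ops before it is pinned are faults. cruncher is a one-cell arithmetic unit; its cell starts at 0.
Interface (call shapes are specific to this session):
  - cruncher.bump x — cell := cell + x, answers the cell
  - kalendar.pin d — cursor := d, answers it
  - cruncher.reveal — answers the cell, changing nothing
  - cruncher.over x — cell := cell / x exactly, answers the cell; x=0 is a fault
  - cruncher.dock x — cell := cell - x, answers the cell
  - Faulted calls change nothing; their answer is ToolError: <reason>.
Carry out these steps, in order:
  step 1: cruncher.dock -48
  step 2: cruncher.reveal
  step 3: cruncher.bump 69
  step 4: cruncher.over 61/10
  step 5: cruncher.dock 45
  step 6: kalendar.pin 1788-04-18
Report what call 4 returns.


Answer: 1170/61

Derivation:
% cruncher.dock(x=-48) : 48
% cruncher.reveal() : 48
% cruncher.bump(x=69) : 117
% cruncher.over(x=61/10) : 1170/61
% cruncher.dock(x=45) : -1575/61
% kalendar.pin(d=1788-04-18) : 1788-04-18


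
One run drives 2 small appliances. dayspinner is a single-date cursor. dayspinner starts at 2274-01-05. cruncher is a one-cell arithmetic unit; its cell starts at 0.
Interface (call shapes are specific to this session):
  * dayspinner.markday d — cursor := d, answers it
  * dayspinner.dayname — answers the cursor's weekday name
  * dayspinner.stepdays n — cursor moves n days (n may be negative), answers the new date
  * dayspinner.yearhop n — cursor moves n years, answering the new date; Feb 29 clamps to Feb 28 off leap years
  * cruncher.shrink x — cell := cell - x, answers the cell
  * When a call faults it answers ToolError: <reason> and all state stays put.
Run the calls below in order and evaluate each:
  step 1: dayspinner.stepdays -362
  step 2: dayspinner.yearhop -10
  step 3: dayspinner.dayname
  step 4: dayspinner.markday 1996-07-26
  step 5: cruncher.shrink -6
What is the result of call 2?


>>> dayspinner.stepdays n→-362
[out] 2273-01-08
>>> dayspinner.yearhop n→-10
[out] 2263-01-08
>>> dayspinner.dayname
[out] Thursday
>>> dayspinner.markday d→1996-07-26
[out] 1996-07-26
>>> cruncher.shrink x→-6
[out] 6

Answer: 2263-01-08


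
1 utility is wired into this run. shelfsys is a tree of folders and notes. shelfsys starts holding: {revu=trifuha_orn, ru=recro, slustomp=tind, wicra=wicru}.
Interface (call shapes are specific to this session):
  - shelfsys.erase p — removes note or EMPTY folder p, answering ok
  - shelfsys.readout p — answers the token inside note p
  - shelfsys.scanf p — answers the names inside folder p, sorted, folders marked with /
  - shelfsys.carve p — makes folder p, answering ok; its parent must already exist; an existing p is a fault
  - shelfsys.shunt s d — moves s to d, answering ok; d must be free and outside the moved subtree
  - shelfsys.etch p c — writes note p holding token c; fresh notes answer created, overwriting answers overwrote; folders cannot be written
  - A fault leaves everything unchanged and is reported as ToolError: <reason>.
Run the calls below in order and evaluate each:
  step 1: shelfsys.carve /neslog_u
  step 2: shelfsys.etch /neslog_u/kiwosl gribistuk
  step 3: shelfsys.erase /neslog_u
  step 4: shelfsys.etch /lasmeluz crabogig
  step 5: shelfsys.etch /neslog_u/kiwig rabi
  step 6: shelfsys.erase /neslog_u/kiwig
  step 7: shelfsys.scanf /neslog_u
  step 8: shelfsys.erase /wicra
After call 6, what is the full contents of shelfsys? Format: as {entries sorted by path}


Using carve passing /neslog_u, which returns ok.
Using etch passing /neslog_u/kiwosl, gribistuk: created.
Calling erase passing /neslog_u, and get ToolError: not empty.
Using etch passing /lasmeluz, crabogig: created.
Then etch passing /neslog_u/kiwig, rabi: created.
I run erase passing /neslog_u/kiwig, → ok.
I invoke scanf passing /neslog_u, — result: [kiwosl].
I call erase passing /wicra, and get ok.

Answer: {lasmeluz=crabogig, neslog_u/, neslog_u/kiwosl=gribistuk, revu=trifuha_orn, ru=recro, slustomp=tind, wicra=wicru}


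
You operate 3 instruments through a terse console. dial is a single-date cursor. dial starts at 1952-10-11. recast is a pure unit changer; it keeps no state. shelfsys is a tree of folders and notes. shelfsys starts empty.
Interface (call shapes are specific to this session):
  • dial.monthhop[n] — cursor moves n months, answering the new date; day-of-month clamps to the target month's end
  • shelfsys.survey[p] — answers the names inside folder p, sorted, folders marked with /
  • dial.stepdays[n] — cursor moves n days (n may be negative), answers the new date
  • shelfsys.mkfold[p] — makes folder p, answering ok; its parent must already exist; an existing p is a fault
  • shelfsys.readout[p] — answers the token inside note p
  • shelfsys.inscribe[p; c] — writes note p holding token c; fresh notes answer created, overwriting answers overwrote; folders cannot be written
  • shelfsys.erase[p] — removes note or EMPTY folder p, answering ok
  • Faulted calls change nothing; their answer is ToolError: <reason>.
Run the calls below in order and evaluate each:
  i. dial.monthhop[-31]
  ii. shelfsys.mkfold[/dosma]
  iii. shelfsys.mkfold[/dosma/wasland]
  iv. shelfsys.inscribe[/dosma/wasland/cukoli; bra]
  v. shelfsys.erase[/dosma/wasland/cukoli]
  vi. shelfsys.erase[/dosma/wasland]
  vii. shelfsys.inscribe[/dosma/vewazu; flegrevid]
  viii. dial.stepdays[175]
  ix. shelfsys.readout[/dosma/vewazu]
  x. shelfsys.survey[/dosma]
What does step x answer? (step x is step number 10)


Answer: [vewazu]

Derivation:
Then dial.monthhop passing n→-31, and observe 1950-03-11.
Using shelfsys.mkfold passing p→/dosma, — result: ok.
Invoking shelfsys.mkfold passing p→/dosma/wasland, and get ok.
Invoking shelfsys.inscribe passing p→/dosma/wasland/cukoli, c→bra, which returns created.
Then shelfsys.erase passing p→/dosma/wasland/cukoli, which returns ok.
I use shelfsys.erase passing p→/dosma/wasland, — result: ok.
Next I call shelfsys.inscribe passing p→/dosma/vewazu, c→flegrevid, — result: created.
Next I call dial.stepdays passing n→175, and observe 1950-09-02.
I run shelfsys.readout passing p→/dosma/vewazu, and observe flegrevid.
Now I run shelfsys.survey passing p→/dosma, and see [vewazu].
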